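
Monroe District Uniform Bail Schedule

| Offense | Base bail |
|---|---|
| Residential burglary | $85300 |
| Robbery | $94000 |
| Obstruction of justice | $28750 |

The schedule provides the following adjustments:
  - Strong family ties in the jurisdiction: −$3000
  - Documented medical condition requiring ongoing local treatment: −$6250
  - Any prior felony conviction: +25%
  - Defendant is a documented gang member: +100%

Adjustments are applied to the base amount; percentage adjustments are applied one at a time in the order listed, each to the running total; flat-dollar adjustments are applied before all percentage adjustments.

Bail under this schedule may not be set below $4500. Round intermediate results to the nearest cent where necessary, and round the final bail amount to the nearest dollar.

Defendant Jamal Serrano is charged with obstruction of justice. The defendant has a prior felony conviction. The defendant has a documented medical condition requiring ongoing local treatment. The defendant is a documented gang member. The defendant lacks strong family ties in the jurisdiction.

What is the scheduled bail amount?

Base amounts from the schedule: obstruction of justice $28750.
Single charge. Combined base = $28750.
Documented medical condition requiring ongoing local treatment (−$6250 flat): $28750 − $6250 = $22500.
Any prior felony conviction (+25%): $22500 × 1.25 = $28125.
Defendant is a documented gang member (+100%): $28125 × 2 = $56250.
$56250 is at or above the $4500 minimum.

$56250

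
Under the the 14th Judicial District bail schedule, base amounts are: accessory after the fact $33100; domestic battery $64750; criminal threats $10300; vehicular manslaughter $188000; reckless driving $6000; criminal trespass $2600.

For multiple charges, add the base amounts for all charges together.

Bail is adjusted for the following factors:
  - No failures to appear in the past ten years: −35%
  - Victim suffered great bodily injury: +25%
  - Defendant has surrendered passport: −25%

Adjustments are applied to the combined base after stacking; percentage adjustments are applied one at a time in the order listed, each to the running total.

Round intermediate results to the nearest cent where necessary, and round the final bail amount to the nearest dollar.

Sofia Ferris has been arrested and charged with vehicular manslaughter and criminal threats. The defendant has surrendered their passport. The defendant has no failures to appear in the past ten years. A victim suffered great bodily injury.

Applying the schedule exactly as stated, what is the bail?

$120839

Base amounts from the schedule: vehicular manslaughter $188000; criminal threats $10300.
Stacking rule: sum of all bases. $188000 + $10300 = $198300.
No failures to appear in the past ten years (−35%): $198300 × 0.65 = $128895.
Victim suffered great bodily injury (+25%): $128895 × 1.25 = $161118.75.
Defendant has surrendered passport (−25%): $161118.75 × 0.75 = $120839.06.
Rounded to the nearest dollar: $120839.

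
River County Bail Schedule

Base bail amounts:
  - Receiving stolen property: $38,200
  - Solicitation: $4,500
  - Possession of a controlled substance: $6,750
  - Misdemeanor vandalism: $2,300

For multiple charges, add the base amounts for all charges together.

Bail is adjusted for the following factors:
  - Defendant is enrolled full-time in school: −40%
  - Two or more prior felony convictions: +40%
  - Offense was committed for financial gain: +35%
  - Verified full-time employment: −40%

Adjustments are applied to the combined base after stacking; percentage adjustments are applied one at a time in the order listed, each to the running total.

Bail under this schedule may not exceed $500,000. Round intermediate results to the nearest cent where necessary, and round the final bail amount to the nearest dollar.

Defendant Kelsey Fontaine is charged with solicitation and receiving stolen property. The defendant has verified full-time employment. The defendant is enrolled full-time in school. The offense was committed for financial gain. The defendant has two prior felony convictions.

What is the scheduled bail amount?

$29,053

Base amounts from the schedule: solicitation $4,500; receiving stolen property $38,200.
Stacking rule: sum of all bases. $4,500 + $38,200 = $42,700.
Defendant is enrolled full-time in school (−40%): $42,700 × 0.6 = $25,620.
Two or more prior felony convictions (+40%): $25,620 × 1.4 = $35,868.
Offense was committed for financial gain (+35%): $35,868 × 1.35 = $48,421.80.
Verified full-time employment (−40%): $48,421.80 × 0.6 = $29,053.08.
$29,053.08 is within the $500,000 maximum.
Rounded to the nearest dollar: $29,053.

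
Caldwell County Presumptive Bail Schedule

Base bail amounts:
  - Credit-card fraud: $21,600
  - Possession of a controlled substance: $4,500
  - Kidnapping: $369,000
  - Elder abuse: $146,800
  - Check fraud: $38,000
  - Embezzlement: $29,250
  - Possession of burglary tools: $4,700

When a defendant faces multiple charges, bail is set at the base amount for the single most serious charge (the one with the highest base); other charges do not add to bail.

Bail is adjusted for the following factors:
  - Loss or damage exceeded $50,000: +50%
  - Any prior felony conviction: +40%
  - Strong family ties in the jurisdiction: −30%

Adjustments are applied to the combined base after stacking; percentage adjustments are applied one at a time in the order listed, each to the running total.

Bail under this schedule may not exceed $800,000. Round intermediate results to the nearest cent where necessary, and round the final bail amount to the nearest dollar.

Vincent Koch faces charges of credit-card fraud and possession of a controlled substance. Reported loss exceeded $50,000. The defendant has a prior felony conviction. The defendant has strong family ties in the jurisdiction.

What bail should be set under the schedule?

$31,752

Base amounts from the schedule: credit-card fraud $21,600; possession of a controlled substance $4,500.
Stacking rule: use the highest base only. Highest is credit-card fraud at $21,600. Combined base = $21,600.
Loss or damage exceeded $50,000 (+50%): $21,600 × 1.5 = $32,400.
Any prior felony conviction (+40%): $32,400 × 1.4 = $45,360.
Strong family ties in the jurisdiction (−30%): $45,360 × 0.7 = $31,752.
$31,752 is within the $800,000 maximum.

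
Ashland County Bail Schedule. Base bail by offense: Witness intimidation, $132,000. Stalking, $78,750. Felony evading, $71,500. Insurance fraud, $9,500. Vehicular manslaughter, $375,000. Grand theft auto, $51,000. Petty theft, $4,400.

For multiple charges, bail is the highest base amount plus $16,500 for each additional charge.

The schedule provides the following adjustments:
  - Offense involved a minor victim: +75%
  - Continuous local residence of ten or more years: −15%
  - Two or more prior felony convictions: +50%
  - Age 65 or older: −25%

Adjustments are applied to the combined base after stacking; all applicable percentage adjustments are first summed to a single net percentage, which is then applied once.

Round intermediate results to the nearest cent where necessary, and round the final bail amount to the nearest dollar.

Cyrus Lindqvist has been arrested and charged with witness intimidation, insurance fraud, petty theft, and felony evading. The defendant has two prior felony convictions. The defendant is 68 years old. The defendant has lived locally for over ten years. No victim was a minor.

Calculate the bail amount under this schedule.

$199,650

Base amounts from the schedule: witness intimidation $132,000; insurance fraud $9,500; petty theft $4,400; felony evading $71,500.
Stacking rule: highest base plus $16,500 per additional charge. Highest is witness intimidation at $132,000; 3 additional charges → +$49,500. Combined base = $181,500.
Net percentage adjustment: −15% +50% −25% = +10%. $181,500 × 1.1 = $199,650.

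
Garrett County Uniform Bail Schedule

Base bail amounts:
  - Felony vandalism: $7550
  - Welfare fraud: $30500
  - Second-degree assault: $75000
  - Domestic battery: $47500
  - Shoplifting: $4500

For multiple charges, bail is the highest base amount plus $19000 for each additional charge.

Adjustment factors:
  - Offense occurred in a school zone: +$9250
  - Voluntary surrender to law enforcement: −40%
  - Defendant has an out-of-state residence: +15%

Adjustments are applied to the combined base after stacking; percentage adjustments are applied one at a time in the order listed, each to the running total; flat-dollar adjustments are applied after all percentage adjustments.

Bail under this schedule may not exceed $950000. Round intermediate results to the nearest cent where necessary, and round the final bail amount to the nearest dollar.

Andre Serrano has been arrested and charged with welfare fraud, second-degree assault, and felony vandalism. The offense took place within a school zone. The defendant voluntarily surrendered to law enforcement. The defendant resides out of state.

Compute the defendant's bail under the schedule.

Base amounts from the schedule: welfare fraud $30500; second-degree assault $75000; felony vandalism $7550.
Stacking rule: highest base plus $19000 per additional charge. Highest is second-degree assault at $75000; 2 additional charges → +$38000. Combined base = $113000.
Voluntary surrender to law enforcement (−40%): $113000 × 0.6 = $67800.
Defendant has an out-of-state residence (+15%): $67800 × 1.15 = $77970.
Offense occurred in a school zone (+$9250 flat): $77970 + $9250 = $87220.
$87220 is within the $950000 maximum.

$87220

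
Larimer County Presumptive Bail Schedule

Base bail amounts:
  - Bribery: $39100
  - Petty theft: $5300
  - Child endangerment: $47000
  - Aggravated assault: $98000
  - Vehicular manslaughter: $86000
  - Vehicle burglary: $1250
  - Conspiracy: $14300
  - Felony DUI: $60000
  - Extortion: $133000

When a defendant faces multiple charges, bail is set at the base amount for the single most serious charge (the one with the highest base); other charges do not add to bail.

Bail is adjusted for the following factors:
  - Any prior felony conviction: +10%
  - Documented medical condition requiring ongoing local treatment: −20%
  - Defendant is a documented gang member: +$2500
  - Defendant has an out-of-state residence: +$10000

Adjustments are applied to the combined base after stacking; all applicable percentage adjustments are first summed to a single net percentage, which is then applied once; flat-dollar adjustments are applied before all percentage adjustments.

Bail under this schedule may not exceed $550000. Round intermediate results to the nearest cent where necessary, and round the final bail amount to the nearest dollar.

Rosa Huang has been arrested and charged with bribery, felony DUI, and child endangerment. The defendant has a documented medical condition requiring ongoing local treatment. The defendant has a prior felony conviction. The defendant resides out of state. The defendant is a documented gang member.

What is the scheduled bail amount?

Base amounts from the schedule: bribery $39100; felony DUI $60000; child endangerment $47000.
Stacking rule: use the highest base only. Highest is felony DUI at $60000. Combined base = $60000.
Defendant is a documented gang member (+$2500 flat): $60000 + $2500 = $62500.
Defendant has an out-of-state residence (+$10000 flat): $62500 + $10000 = $72500.
Net percentage adjustment: +10% −20% = −10%. $72500 × 0.9 = $65250.
$65250 is within the $550000 maximum.

$65250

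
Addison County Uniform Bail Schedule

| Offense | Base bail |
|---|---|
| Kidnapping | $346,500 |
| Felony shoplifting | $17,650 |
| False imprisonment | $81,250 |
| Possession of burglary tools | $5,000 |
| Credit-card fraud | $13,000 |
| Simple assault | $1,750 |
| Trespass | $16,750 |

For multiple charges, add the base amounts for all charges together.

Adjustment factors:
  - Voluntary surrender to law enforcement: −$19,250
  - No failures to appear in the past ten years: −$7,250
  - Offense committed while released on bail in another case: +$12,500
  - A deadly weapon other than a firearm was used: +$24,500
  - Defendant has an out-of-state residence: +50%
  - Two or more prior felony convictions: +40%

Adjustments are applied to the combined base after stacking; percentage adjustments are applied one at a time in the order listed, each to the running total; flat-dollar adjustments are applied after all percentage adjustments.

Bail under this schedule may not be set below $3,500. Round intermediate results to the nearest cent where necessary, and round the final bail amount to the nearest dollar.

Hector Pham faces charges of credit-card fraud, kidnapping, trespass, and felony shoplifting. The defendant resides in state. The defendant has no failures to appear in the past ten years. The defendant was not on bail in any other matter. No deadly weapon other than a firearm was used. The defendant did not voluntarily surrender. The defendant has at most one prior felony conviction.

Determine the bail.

$386,650

Base amounts from the schedule: credit-card fraud $13,000; kidnapping $346,500; trespass $16,750; felony shoplifting $17,650.
Stacking rule: sum of all bases. $13,000 + $346,500 + $16,750 + $17,650 = $393,900.
No failures to appear in the past ten years (−$7,250 flat): $393,900 − $7,250 = $386,650.
$386,650 is at or above the $3,500 minimum.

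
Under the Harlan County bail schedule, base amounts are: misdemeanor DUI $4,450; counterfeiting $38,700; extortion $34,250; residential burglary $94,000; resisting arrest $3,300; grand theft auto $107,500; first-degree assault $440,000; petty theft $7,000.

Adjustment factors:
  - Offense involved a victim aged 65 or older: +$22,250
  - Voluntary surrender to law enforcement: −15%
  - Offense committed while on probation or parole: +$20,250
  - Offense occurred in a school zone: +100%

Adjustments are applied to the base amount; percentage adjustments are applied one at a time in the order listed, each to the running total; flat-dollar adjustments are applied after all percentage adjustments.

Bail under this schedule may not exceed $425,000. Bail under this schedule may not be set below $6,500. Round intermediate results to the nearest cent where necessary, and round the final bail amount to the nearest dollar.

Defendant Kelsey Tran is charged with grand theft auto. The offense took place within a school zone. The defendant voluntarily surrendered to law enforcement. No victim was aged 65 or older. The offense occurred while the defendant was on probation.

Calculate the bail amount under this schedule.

Base amounts from the schedule: grand theft auto $107,500.
Single charge. Combined base = $107,500.
Voluntary surrender to law enforcement (−15%): $107,500 × 0.85 = $91,375.
Offense occurred in a school zone (+100%): $91,375 × 2 = $182,750.
Offense committed while on probation or parole (+$20,250 flat): $182,750 + $20,250 = $203,000.
$203,000 is within the $425,000 maximum.
$203,000 is at or above the $6,500 minimum.

$203,000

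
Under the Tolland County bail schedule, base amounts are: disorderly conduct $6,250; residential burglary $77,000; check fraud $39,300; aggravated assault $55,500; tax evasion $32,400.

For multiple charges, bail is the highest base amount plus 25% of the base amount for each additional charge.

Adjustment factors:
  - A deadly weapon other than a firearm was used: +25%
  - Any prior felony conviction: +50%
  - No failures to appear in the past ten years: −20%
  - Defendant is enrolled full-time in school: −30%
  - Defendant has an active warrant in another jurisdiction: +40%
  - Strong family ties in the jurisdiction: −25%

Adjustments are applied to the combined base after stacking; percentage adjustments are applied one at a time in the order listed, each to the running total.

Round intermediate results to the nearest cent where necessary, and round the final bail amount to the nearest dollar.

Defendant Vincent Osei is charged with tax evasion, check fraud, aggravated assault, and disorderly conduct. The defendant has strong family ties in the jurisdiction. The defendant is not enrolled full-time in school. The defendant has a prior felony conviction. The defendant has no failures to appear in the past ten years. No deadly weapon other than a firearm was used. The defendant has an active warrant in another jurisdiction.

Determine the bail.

Base amounts from the schedule: tax evasion $32,400; check fraud $39,300; aggravated assault $55,500; disorderly conduct $6,250.
Stacking rule: highest base plus 25% of each additional charge. Highest is aggravated assault at $55,500. Additional: $32,400 × 25% = $8,100; $39,300 × 25% = $9,825; $6,250 × 25% = $1,562.50. Combined base = $55,500 + $19,487.50 = $74,987.50.
Any prior felony conviction (+50%): $74,987.50 × 1.5 = $112,481.25.
No failures to appear in the past ten years (−20%): $112,481.25 × 0.8 = $89,985.
Defendant has an active warrant in another jurisdiction (+40%): $89,985 × 1.4 = $125,979.
Strong family ties in the jurisdiction (−25%): $125,979 × 0.75 = $94,484.25.
Rounded to the nearest dollar: $94,484.

$94,484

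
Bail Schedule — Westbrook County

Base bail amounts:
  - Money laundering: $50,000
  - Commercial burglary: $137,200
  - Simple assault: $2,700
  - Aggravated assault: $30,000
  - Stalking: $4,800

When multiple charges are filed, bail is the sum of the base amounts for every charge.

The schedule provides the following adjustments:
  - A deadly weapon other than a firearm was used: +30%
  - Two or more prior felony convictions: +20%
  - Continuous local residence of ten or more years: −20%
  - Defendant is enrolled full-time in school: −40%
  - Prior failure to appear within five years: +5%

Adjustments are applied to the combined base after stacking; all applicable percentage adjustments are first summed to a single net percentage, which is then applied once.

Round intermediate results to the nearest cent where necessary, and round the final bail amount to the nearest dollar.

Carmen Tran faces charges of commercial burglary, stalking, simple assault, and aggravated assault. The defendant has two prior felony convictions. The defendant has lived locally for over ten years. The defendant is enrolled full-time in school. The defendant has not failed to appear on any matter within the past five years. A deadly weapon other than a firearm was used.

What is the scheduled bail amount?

Base amounts from the schedule: commercial burglary $137,200; stalking $4,800; simple assault $2,700; aggravated assault $30,000.
Stacking rule: sum of all bases. $137,200 + $4,800 + $2,700 + $30,000 = $174,700.
Net percentage adjustment: +30% +20% −20% −40% = −10%. $174,700 × 0.9 = $157,230.

$157,230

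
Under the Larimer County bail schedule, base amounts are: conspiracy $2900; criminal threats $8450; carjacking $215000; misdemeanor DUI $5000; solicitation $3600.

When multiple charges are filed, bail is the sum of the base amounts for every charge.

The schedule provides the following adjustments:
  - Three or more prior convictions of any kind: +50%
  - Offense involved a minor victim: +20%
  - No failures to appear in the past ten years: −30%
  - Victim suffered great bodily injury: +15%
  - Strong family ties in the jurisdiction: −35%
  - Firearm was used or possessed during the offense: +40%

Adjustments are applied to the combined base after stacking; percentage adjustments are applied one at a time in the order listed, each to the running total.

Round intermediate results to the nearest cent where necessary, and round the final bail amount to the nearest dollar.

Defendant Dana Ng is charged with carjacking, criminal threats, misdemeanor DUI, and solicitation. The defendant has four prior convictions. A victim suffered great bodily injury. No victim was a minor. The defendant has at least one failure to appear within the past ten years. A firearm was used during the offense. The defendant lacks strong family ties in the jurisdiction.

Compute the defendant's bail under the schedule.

Base amounts from the schedule: carjacking $215000; criminal threats $8450; misdemeanor DUI $5000; solicitation $3600.
Stacking rule: sum of all bases. $215000 + $8450 + $5000 + $3600 = $232050.
Three or more prior convictions of any kind (+50%): $232050 × 1.5 = $348075.
Victim suffered great bodily injury (+15%): $348075 × 1.15 = $400286.25.
Firearm was used or possessed during the offense (+40%): $400286.25 × 1.4 = $560400.75.
Rounded to the nearest dollar: $560401.

$560401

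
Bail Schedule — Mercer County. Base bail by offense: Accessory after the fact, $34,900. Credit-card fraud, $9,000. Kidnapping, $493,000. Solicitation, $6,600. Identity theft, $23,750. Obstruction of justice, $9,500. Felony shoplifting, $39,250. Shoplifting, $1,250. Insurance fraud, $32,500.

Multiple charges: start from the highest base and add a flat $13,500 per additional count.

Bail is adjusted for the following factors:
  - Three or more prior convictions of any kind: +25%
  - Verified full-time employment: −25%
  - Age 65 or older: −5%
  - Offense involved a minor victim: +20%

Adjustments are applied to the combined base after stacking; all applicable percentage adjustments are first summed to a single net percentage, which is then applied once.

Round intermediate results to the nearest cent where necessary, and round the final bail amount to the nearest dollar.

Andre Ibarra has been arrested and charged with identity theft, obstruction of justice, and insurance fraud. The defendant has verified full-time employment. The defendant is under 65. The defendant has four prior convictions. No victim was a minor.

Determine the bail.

$59,500

Base amounts from the schedule: identity theft $23,750; obstruction of justice $9,500; insurance fraud $32,500.
Stacking rule: highest base plus $13,500 per additional charge. Highest is insurance fraud at $32,500; 2 additional charges → +$27,000. Combined base = $59,500.
Net percentage adjustment: +25% −25% = +0%. $59,500 × 1 = $59,500.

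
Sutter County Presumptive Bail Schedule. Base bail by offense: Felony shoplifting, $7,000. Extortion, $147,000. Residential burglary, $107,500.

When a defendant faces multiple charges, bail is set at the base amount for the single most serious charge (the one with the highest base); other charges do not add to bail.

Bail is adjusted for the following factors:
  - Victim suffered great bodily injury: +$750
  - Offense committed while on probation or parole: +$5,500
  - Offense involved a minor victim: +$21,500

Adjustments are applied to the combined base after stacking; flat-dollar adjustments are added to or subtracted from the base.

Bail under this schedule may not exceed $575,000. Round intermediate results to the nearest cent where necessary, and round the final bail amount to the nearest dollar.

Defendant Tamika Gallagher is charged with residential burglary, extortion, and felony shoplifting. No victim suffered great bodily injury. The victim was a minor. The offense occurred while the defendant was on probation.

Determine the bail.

Base amounts from the schedule: residential burglary $107,500; extortion $147,000; felony shoplifting $7,000.
Stacking rule: use the highest base only. Highest is extortion at $147,000. Combined base = $147,000.
Offense committed while on probation or parole (+$5,500 flat): $147,000 + $5,500 = $152,500.
Offense involved a minor victim (+$21,500 flat): $152,500 + $21,500 = $174,000.
$174,000 is within the $575,000 maximum.

$174,000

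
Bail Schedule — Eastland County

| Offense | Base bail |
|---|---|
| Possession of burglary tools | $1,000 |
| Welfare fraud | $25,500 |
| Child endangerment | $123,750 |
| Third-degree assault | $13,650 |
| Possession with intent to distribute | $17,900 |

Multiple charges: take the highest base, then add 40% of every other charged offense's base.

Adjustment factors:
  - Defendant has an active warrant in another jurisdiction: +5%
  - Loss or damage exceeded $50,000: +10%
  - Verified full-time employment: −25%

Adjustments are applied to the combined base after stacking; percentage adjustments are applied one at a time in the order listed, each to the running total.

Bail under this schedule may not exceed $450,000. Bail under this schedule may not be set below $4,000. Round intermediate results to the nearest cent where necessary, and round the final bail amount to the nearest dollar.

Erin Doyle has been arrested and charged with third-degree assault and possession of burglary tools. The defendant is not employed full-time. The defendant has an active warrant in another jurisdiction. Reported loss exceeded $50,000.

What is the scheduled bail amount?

$16,228

Base amounts from the schedule: third-degree assault $13,650; possession of burglary tools $1,000.
Stacking rule: highest base plus 40% of each additional charge. Highest is third-degree assault at $13,650. Additional: $1,000 × 40% = $400. Combined base = $13,650 + $400 = $14,050.
Defendant has an active warrant in another jurisdiction (+5%): $14,050 × 1.05 = $14,752.50.
Loss or damage exceeded $50,000 (+10%): $14,752.50 × 1.1 = $16,227.75.
$16,227.75 is within the $450,000 maximum.
$16,227.75 is at or above the $4,000 minimum.
Rounded to the nearest dollar: $16,228.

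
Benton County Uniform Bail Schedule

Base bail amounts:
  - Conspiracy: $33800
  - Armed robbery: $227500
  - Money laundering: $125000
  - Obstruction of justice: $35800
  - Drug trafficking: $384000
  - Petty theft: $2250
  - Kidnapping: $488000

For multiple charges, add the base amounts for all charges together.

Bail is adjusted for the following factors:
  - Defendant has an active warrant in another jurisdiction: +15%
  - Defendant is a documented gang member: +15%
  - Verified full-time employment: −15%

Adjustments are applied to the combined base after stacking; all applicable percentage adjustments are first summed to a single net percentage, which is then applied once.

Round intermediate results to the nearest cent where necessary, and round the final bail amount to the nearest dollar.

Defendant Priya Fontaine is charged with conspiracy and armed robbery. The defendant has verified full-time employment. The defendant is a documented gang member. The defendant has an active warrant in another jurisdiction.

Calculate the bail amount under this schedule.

Base amounts from the schedule: conspiracy $33800; armed robbery $227500.
Stacking rule: sum of all bases. $33800 + $227500 = $261300.
Net percentage adjustment: +15% +15% −15% = +15%. $261300 × 1.15 = $300495.

$300495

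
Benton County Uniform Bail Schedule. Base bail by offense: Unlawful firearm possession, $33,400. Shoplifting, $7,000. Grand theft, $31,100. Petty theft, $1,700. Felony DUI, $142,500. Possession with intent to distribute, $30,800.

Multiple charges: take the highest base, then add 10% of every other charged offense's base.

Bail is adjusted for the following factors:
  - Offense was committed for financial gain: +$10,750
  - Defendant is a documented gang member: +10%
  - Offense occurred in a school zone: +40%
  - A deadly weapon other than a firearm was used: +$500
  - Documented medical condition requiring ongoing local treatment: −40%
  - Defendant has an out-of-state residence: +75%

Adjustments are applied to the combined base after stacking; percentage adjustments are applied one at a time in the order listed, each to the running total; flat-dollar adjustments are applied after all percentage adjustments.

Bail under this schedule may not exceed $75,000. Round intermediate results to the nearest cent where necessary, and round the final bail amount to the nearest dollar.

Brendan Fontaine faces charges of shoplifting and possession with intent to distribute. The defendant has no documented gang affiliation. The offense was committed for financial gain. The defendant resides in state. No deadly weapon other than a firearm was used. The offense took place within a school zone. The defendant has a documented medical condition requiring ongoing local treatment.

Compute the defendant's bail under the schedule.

$37,210

Base amounts from the schedule: shoplifting $7,000; possession with intent to distribute $30,800.
Stacking rule: highest base plus 10% of each additional charge. Highest is possession with intent to distribute at $30,800. Additional: $7,000 × 10% = $700. Combined base = $30,800 + $700 = $31,500.
Offense occurred in a school zone (+40%): $31,500 × 1.4 = $44,100.
Documented medical condition requiring ongoing local treatment (−40%): $44,100 × 0.6 = $26,460.
Offense was committed for financial gain (+$10,750 flat): $26,460 + $10,750 = $37,210.
$37,210 is within the $75,000 maximum.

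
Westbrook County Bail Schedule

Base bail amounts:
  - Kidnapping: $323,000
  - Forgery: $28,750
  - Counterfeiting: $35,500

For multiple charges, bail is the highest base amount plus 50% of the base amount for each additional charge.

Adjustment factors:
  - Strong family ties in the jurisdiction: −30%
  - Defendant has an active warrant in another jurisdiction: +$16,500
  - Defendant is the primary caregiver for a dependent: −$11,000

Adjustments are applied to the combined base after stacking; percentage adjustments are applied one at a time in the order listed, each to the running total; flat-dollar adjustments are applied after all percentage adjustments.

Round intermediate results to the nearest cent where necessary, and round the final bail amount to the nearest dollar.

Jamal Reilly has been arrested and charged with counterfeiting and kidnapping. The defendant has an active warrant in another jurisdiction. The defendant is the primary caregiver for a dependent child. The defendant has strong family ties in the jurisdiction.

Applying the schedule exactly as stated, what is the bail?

$244,025

Base amounts from the schedule: counterfeiting $35,500; kidnapping $323,000.
Stacking rule: highest base plus 50% of each additional charge. Highest is kidnapping at $323,000. Additional: $35,500 × 50% = $17,750. Combined base = $323,000 + $17,750 = $340,750.
Strong family ties in the jurisdiction (−30%): $340,750 × 0.7 = $238,525.
Defendant has an active warrant in another jurisdiction (+$16,500 flat): $238,525 + $16,500 = $255,025.
Defendant is the primary caregiver for a dependent (−$11,000 flat): $255,025 − $11,000 = $244,025.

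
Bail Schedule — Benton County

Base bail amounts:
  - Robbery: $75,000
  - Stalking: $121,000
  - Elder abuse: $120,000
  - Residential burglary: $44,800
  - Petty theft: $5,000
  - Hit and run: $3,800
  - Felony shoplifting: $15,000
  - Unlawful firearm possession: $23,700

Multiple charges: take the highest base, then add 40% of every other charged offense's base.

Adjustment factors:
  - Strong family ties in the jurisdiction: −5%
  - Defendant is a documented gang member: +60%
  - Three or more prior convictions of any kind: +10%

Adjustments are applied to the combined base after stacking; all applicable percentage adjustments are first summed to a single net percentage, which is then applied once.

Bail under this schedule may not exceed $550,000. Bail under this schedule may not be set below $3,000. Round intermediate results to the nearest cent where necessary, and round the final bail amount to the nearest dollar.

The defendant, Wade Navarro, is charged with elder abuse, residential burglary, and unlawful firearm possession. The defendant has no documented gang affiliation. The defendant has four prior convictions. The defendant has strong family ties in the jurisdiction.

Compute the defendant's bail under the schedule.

$154,770

Base amounts from the schedule: elder abuse $120,000; residential burglary $44,800; unlawful firearm possession $23,700.
Stacking rule: highest base plus 40% of each additional charge. Highest is elder abuse at $120,000. Additional: $44,800 × 40% = $17,920; $23,700 × 40% = $9,480. Combined base = $120,000 + $27,400 = $147,400.
Net percentage adjustment: −5% +10% = +5%. $147,400 × 1.05 = $154,770.
$154,770 is within the $550,000 maximum.
$154,770 is at or above the $3,000 minimum.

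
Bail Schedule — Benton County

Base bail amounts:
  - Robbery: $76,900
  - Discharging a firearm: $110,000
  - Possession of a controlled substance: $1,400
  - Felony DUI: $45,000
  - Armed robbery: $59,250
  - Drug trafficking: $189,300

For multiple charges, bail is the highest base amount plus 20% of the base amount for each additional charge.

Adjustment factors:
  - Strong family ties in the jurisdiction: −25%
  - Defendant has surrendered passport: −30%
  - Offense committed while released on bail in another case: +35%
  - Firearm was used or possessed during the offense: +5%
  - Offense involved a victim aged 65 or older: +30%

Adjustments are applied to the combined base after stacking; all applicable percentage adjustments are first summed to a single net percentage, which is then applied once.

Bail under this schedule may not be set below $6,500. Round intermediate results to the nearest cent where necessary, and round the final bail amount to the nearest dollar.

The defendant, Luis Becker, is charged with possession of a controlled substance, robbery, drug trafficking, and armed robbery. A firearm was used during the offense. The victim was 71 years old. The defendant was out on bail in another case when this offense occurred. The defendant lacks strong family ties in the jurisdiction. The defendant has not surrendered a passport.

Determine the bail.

Base amounts from the schedule: possession of a controlled substance $1,400; robbery $76,900; drug trafficking $189,300; armed robbery $59,250.
Stacking rule: highest base plus 20% of each additional charge. Highest is drug trafficking at $189,300. Additional: $1,400 × 20% = $280; $76,900 × 20% = $15,380; $59,250 × 20% = $11,850. Combined base = $189,300 + $27,510 = $216,810.
Net percentage adjustment: +35% +5% +30% = +70%. $216,810 × 1.7 = $368,577.
$368,577 is at or above the $6,500 minimum.

$368,577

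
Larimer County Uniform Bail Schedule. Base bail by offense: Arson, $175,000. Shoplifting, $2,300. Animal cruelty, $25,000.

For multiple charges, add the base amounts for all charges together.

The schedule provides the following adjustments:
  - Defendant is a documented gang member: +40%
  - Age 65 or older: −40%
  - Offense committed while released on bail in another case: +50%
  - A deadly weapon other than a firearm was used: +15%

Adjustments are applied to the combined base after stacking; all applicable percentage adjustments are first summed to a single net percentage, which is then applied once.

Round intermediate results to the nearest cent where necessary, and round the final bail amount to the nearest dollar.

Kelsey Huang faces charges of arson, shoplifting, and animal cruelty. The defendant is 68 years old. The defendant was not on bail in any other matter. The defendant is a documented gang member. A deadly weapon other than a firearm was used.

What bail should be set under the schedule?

$232,645

Base amounts from the schedule: arson $175,000; shoplifting $2,300; animal cruelty $25,000.
Stacking rule: sum of all bases. $175,000 + $2,300 + $25,000 = $202,300.
Net percentage adjustment: +40% −40% +15% = +15%. $202,300 × 1.15 = $232,645.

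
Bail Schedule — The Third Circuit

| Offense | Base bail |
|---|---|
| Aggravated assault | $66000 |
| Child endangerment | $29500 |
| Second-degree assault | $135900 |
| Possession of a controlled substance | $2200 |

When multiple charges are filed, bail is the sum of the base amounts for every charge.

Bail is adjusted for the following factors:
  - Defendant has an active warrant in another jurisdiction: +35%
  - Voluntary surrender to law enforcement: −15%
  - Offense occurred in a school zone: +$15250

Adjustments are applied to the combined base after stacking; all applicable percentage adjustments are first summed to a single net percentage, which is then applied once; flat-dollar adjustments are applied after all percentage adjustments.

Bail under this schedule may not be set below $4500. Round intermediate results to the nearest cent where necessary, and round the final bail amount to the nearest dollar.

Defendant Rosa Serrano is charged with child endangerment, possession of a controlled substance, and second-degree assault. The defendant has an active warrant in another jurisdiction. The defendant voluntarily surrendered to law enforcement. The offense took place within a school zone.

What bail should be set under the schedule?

$216370

Base amounts from the schedule: child endangerment $29500; possession of a controlled substance $2200; second-degree assault $135900.
Stacking rule: sum of all bases. $29500 + $2200 + $135900 = $167600.
Net percentage adjustment: +35% −15% = +20%. $167600 × 1.2 = $201120.
Offense occurred in a school zone (+$15250 flat): $201120 + $15250 = $216370.
$216370 is at or above the $4500 minimum.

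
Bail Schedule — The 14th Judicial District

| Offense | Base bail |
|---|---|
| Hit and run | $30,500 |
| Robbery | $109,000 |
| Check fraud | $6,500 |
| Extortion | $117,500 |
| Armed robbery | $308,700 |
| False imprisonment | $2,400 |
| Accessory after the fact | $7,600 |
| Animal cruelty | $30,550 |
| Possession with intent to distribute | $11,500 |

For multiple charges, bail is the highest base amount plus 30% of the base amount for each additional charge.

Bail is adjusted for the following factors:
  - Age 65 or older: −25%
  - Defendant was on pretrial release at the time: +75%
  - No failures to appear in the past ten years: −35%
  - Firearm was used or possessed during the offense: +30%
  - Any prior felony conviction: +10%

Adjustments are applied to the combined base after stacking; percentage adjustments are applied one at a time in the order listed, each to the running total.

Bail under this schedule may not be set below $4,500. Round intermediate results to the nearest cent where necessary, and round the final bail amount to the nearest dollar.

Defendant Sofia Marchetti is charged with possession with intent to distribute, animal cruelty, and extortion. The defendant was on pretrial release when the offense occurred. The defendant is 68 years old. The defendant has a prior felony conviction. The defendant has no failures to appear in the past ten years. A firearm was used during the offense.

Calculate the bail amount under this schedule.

Base amounts from the schedule: possession with intent to distribute $11,500; animal cruelty $30,550; extortion $117,500.
Stacking rule: highest base plus 30% of each additional charge. Highest is extortion at $117,500. Additional: $11,500 × 30% = $3,450; $30,550 × 30% = $9,165. Combined base = $117,500 + $12,615 = $130,115.
Age 65 or older (−25%): $130,115 × 0.75 = $97,586.25.
Defendant was on pretrial release at the time (+75%): $97,586.25 × 1.75 = $170,775.94.
No failures to appear in the past ten years (−35%): $170,775.94 × 0.65 = $111,004.36.
Firearm was used or possessed during the offense (+30%): $111,004.36 × 1.3 = $144,305.67.
Any prior felony conviction (+10%): $144,305.67 × 1.1 = $158,736.24.
$158,736.24 is at or above the $4,500 minimum.
Rounded to the nearest dollar: $158,736.

$158,736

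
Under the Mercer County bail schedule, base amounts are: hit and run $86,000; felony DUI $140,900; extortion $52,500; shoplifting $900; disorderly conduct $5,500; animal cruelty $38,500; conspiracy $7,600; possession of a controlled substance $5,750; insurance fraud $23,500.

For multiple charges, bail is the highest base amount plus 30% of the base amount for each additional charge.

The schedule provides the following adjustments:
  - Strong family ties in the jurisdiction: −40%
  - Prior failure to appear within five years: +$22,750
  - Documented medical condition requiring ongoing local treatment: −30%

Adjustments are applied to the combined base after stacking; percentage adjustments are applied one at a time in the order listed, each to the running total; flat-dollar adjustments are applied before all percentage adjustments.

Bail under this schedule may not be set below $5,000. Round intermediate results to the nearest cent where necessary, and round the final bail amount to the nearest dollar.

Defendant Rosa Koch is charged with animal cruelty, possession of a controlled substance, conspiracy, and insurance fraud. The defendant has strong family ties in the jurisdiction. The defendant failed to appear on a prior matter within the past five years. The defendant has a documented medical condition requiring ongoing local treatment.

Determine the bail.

$30,368

Base amounts from the schedule: animal cruelty $38,500; possession of a controlled substance $5,750; conspiracy $7,600; insurance fraud $23,500.
Stacking rule: highest base plus 30% of each additional charge. Highest is animal cruelty at $38,500. Additional: $5,750 × 30% = $1,725; $7,600 × 30% = $2,280; $23,500 × 30% = $7,050. Combined base = $38,500 + $11,055 = $49,555.
Prior failure to appear within five years (+$22,750 flat): $49,555 + $22,750 = $72,305.
Strong family ties in the jurisdiction (−40%): $72,305 × 0.6 = $43,383.
Documented medical condition requiring ongoing local treatment (−30%): $43,383 × 0.7 = $30,368.10.
$30,368.10 is at or above the $5,000 minimum.
Rounded to the nearest dollar: $30,368.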